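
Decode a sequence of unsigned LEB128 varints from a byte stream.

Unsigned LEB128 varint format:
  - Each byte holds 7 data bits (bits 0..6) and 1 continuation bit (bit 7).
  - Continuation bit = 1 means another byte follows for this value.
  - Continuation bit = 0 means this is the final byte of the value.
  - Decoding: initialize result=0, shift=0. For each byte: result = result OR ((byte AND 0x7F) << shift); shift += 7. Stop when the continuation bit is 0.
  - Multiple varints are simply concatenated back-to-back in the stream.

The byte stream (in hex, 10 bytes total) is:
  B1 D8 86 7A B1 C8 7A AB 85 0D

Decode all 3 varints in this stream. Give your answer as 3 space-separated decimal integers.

  byte[0]=0xB1 cont=1 payload=0x31=49: acc |= 49<<0 -> acc=49 shift=7
  byte[1]=0xD8 cont=1 payload=0x58=88: acc |= 88<<7 -> acc=11313 shift=14
  byte[2]=0x86 cont=1 payload=0x06=6: acc |= 6<<14 -> acc=109617 shift=21
  byte[3]=0x7A cont=0 payload=0x7A=122: acc |= 122<<21 -> acc=255962161 shift=28 [end]
Varint 1: bytes[0:4] = B1 D8 86 7A -> value 255962161 (4 byte(s))
  byte[4]=0xB1 cont=1 payload=0x31=49: acc |= 49<<0 -> acc=49 shift=7
  byte[5]=0xC8 cont=1 payload=0x48=72: acc |= 72<<7 -> acc=9265 shift=14
  byte[6]=0x7A cont=0 payload=0x7A=122: acc |= 122<<14 -> acc=2008113 shift=21 [end]
Varint 2: bytes[4:7] = B1 C8 7A -> value 2008113 (3 byte(s))
  byte[7]=0xAB cont=1 payload=0x2B=43: acc |= 43<<0 -> acc=43 shift=7
  byte[8]=0x85 cont=1 payload=0x05=5: acc |= 5<<7 -> acc=683 shift=14
  byte[9]=0x0D cont=0 payload=0x0D=13: acc |= 13<<14 -> acc=213675 shift=21 [end]
Varint 3: bytes[7:10] = AB 85 0D -> value 213675 (3 byte(s))

Answer: 255962161 2008113 213675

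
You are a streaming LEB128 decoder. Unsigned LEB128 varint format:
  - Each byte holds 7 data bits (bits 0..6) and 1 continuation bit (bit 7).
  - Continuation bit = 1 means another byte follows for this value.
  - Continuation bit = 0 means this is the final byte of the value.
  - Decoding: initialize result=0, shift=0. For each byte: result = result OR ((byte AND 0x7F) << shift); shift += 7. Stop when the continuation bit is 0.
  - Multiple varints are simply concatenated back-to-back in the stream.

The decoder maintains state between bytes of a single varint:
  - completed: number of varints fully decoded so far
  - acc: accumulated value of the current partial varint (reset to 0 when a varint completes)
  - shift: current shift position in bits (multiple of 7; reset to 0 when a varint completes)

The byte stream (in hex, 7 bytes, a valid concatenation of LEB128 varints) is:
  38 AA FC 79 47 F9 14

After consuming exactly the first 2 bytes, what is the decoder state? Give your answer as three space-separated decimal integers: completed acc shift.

byte[0]=0x38 cont=0 payload=0x38: varint #1 complete (value=56); reset -> completed=1 acc=0 shift=0
byte[1]=0xAA cont=1 payload=0x2A: acc |= 42<<0 -> completed=1 acc=42 shift=7

Answer: 1 42 7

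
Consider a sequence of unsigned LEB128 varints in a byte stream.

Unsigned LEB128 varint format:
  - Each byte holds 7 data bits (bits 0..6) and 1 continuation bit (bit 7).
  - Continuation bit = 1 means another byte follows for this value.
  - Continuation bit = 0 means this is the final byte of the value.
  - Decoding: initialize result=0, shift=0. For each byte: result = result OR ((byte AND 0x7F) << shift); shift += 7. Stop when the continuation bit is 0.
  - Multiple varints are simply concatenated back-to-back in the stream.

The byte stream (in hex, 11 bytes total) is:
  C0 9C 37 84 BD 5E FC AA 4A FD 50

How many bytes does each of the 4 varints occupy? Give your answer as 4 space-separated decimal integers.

Answer: 3 3 3 2

Derivation:
  byte[0]=0xC0 cont=1 payload=0x40=64: acc |= 64<<0 -> acc=64 shift=7
  byte[1]=0x9C cont=1 payload=0x1C=28: acc |= 28<<7 -> acc=3648 shift=14
  byte[2]=0x37 cont=0 payload=0x37=55: acc |= 55<<14 -> acc=904768 shift=21 [end]
Varint 1: bytes[0:3] = C0 9C 37 -> value 904768 (3 byte(s))
  byte[3]=0x84 cont=1 payload=0x04=4: acc |= 4<<0 -> acc=4 shift=7
  byte[4]=0xBD cont=1 payload=0x3D=61: acc |= 61<<7 -> acc=7812 shift=14
  byte[5]=0x5E cont=0 payload=0x5E=94: acc |= 94<<14 -> acc=1547908 shift=21 [end]
Varint 2: bytes[3:6] = 84 BD 5E -> value 1547908 (3 byte(s))
  byte[6]=0xFC cont=1 payload=0x7C=124: acc |= 124<<0 -> acc=124 shift=7
  byte[7]=0xAA cont=1 payload=0x2A=42: acc |= 42<<7 -> acc=5500 shift=14
  byte[8]=0x4A cont=0 payload=0x4A=74: acc |= 74<<14 -> acc=1217916 shift=21 [end]
Varint 3: bytes[6:9] = FC AA 4A -> value 1217916 (3 byte(s))
  byte[9]=0xFD cont=1 payload=0x7D=125: acc |= 125<<0 -> acc=125 shift=7
  byte[10]=0x50 cont=0 payload=0x50=80: acc |= 80<<7 -> acc=10365 shift=14 [end]
Varint 4: bytes[9:11] = FD 50 -> value 10365 (2 byte(s))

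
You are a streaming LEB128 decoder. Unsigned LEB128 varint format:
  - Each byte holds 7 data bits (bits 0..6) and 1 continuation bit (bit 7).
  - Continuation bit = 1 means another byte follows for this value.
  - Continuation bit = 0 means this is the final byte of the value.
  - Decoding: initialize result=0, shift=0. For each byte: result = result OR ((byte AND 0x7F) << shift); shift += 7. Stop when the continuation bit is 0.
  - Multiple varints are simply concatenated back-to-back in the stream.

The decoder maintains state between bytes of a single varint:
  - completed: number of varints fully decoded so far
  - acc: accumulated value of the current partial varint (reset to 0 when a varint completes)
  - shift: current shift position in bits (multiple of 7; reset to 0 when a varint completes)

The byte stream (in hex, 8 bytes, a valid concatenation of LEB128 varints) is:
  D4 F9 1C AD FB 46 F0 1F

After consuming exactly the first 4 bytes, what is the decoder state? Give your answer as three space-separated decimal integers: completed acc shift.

Answer: 1 45 7

Derivation:
byte[0]=0xD4 cont=1 payload=0x54: acc |= 84<<0 -> completed=0 acc=84 shift=7
byte[1]=0xF9 cont=1 payload=0x79: acc |= 121<<7 -> completed=0 acc=15572 shift=14
byte[2]=0x1C cont=0 payload=0x1C: varint #1 complete (value=474324); reset -> completed=1 acc=0 shift=0
byte[3]=0xAD cont=1 payload=0x2D: acc |= 45<<0 -> completed=1 acc=45 shift=7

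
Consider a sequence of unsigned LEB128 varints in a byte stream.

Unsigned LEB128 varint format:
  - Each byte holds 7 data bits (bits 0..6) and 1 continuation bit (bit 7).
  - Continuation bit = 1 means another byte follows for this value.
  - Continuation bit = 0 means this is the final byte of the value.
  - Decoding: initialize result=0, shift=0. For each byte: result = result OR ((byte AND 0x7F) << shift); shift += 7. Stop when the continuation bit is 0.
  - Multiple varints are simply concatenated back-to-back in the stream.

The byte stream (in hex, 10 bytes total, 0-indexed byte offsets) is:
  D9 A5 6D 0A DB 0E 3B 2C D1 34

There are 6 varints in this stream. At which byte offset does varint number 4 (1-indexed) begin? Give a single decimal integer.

Answer: 6

Derivation:
  byte[0]=0xD9 cont=1 payload=0x59=89: acc |= 89<<0 -> acc=89 shift=7
  byte[1]=0xA5 cont=1 payload=0x25=37: acc |= 37<<7 -> acc=4825 shift=14
  byte[2]=0x6D cont=0 payload=0x6D=109: acc |= 109<<14 -> acc=1790681 shift=21 [end]
Varint 1: bytes[0:3] = D9 A5 6D -> value 1790681 (3 byte(s))
  byte[3]=0x0A cont=0 payload=0x0A=10: acc |= 10<<0 -> acc=10 shift=7 [end]
Varint 2: bytes[3:4] = 0A -> value 10 (1 byte(s))
  byte[4]=0xDB cont=1 payload=0x5B=91: acc |= 91<<0 -> acc=91 shift=7
  byte[5]=0x0E cont=0 payload=0x0E=14: acc |= 14<<7 -> acc=1883 shift=14 [end]
Varint 3: bytes[4:6] = DB 0E -> value 1883 (2 byte(s))
  byte[6]=0x3B cont=0 payload=0x3B=59: acc |= 59<<0 -> acc=59 shift=7 [end]
Varint 4: bytes[6:7] = 3B -> value 59 (1 byte(s))
  byte[7]=0x2C cont=0 payload=0x2C=44: acc |= 44<<0 -> acc=44 shift=7 [end]
Varint 5: bytes[7:8] = 2C -> value 44 (1 byte(s))
  byte[8]=0xD1 cont=1 payload=0x51=81: acc |= 81<<0 -> acc=81 shift=7
  byte[9]=0x34 cont=0 payload=0x34=52: acc |= 52<<7 -> acc=6737 shift=14 [end]
Varint 6: bytes[8:10] = D1 34 -> value 6737 (2 byte(s))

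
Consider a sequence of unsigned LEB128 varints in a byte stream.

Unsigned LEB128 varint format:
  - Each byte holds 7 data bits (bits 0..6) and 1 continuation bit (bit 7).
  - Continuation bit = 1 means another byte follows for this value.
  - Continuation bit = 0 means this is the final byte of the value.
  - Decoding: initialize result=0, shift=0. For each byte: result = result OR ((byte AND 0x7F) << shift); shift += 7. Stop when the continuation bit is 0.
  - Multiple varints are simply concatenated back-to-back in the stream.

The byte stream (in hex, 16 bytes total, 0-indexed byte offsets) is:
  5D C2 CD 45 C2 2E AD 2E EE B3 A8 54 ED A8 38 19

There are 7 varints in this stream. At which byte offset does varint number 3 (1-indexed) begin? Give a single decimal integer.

  byte[0]=0x5D cont=0 payload=0x5D=93: acc |= 93<<0 -> acc=93 shift=7 [end]
Varint 1: bytes[0:1] = 5D -> value 93 (1 byte(s))
  byte[1]=0xC2 cont=1 payload=0x42=66: acc |= 66<<0 -> acc=66 shift=7
  byte[2]=0xCD cont=1 payload=0x4D=77: acc |= 77<<7 -> acc=9922 shift=14
  byte[3]=0x45 cont=0 payload=0x45=69: acc |= 69<<14 -> acc=1140418 shift=21 [end]
Varint 2: bytes[1:4] = C2 CD 45 -> value 1140418 (3 byte(s))
  byte[4]=0xC2 cont=1 payload=0x42=66: acc |= 66<<0 -> acc=66 shift=7
  byte[5]=0x2E cont=0 payload=0x2E=46: acc |= 46<<7 -> acc=5954 shift=14 [end]
Varint 3: bytes[4:6] = C2 2E -> value 5954 (2 byte(s))
  byte[6]=0xAD cont=1 payload=0x2D=45: acc |= 45<<0 -> acc=45 shift=7
  byte[7]=0x2E cont=0 payload=0x2E=46: acc |= 46<<7 -> acc=5933 shift=14 [end]
Varint 4: bytes[6:8] = AD 2E -> value 5933 (2 byte(s))
  byte[8]=0xEE cont=1 payload=0x6E=110: acc |= 110<<0 -> acc=110 shift=7
  byte[9]=0xB3 cont=1 payload=0x33=51: acc |= 51<<7 -> acc=6638 shift=14
  byte[10]=0xA8 cont=1 payload=0x28=40: acc |= 40<<14 -> acc=661998 shift=21
  byte[11]=0x54 cont=0 payload=0x54=84: acc |= 84<<21 -> acc=176822766 shift=28 [end]
Varint 5: bytes[8:12] = EE B3 A8 54 -> value 176822766 (4 byte(s))
  byte[12]=0xED cont=1 payload=0x6D=109: acc |= 109<<0 -> acc=109 shift=7
  byte[13]=0xA8 cont=1 payload=0x28=40: acc |= 40<<7 -> acc=5229 shift=14
  byte[14]=0x38 cont=0 payload=0x38=56: acc |= 56<<14 -> acc=922733 shift=21 [end]
Varint 6: bytes[12:15] = ED A8 38 -> value 922733 (3 byte(s))
  byte[15]=0x19 cont=0 payload=0x19=25: acc |= 25<<0 -> acc=25 shift=7 [end]
Varint 7: bytes[15:16] = 19 -> value 25 (1 byte(s))

Answer: 4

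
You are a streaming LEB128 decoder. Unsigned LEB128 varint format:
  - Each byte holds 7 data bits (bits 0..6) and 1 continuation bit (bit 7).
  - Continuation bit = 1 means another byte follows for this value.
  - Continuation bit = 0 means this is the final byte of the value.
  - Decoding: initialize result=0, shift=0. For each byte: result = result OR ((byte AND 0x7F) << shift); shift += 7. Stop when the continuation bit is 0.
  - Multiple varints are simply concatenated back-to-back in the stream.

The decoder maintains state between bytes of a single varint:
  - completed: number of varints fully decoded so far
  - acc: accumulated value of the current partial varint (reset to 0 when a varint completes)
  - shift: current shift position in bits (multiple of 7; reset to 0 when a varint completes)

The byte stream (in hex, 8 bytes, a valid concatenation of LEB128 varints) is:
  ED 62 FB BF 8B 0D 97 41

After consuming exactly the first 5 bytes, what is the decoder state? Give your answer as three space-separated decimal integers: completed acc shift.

Answer: 1 188411 21

Derivation:
byte[0]=0xED cont=1 payload=0x6D: acc |= 109<<0 -> completed=0 acc=109 shift=7
byte[1]=0x62 cont=0 payload=0x62: varint #1 complete (value=12653); reset -> completed=1 acc=0 shift=0
byte[2]=0xFB cont=1 payload=0x7B: acc |= 123<<0 -> completed=1 acc=123 shift=7
byte[3]=0xBF cont=1 payload=0x3F: acc |= 63<<7 -> completed=1 acc=8187 shift=14
byte[4]=0x8B cont=1 payload=0x0B: acc |= 11<<14 -> completed=1 acc=188411 shift=21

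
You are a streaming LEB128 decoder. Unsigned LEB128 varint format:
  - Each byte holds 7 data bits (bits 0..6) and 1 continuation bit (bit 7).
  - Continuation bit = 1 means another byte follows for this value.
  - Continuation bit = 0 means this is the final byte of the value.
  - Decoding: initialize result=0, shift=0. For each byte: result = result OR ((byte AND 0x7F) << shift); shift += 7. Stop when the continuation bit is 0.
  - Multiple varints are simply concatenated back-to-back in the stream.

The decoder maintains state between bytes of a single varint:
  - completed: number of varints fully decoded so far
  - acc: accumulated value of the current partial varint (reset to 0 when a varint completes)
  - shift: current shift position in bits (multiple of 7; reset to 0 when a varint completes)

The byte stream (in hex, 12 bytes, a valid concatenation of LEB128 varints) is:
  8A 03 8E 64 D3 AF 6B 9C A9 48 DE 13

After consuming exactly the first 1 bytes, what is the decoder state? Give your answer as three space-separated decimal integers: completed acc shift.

Answer: 0 10 7

Derivation:
byte[0]=0x8A cont=1 payload=0x0A: acc |= 10<<0 -> completed=0 acc=10 shift=7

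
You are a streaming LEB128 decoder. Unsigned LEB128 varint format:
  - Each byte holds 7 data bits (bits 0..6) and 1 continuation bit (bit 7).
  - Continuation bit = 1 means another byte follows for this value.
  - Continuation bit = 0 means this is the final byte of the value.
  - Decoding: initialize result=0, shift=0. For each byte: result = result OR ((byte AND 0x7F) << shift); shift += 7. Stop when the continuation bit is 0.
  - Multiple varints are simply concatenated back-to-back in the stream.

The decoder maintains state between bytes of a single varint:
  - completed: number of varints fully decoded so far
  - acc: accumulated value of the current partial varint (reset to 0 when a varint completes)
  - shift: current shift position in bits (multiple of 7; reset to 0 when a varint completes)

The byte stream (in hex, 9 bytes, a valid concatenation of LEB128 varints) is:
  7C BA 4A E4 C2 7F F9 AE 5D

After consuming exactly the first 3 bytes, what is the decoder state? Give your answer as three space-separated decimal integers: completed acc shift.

byte[0]=0x7C cont=0 payload=0x7C: varint #1 complete (value=124); reset -> completed=1 acc=0 shift=0
byte[1]=0xBA cont=1 payload=0x3A: acc |= 58<<0 -> completed=1 acc=58 shift=7
byte[2]=0x4A cont=0 payload=0x4A: varint #2 complete (value=9530); reset -> completed=2 acc=0 shift=0

Answer: 2 0 0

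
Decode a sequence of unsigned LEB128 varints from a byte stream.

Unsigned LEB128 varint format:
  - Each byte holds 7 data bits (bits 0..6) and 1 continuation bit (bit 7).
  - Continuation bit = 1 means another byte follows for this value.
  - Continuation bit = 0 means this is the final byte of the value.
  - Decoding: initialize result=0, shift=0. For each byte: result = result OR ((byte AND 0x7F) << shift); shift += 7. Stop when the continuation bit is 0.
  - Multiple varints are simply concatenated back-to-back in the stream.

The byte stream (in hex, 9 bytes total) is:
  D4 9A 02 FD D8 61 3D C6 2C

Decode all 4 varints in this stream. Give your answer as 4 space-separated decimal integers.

  byte[0]=0xD4 cont=1 payload=0x54=84: acc |= 84<<0 -> acc=84 shift=7
  byte[1]=0x9A cont=1 payload=0x1A=26: acc |= 26<<7 -> acc=3412 shift=14
  byte[2]=0x02 cont=0 payload=0x02=2: acc |= 2<<14 -> acc=36180 shift=21 [end]
Varint 1: bytes[0:3] = D4 9A 02 -> value 36180 (3 byte(s))
  byte[3]=0xFD cont=1 payload=0x7D=125: acc |= 125<<0 -> acc=125 shift=7
  byte[4]=0xD8 cont=1 payload=0x58=88: acc |= 88<<7 -> acc=11389 shift=14
  byte[5]=0x61 cont=0 payload=0x61=97: acc |= 97<<14 -> acc=1600637 shift=21 [end]
Varint 2: bytes[3:6] = FD D8 61 -> value 1600637 (3 byte(s))
  byte[6]=0x3D cont=0 payload=0x3D=61: acc |= 61<<0 -> acc=61 shift=7 [end]
Varint 3: bytes[6:7] = 3D -> value 61 (1 byte(s))
  byte[7]=0xC6 cont=1 payload=0x46=70: acc |= 70<<0 -> acc=70 shift=7
  byte[8]=0x2C cont=0 payload=0x2C=44: acc |= 44<<7 -> acc=5702 shift=14 [end]
Varint 4: bytes[7:9] = C6 2C -> value 5702 (2 byte(s))

Answer: 36180 1600637 61 5702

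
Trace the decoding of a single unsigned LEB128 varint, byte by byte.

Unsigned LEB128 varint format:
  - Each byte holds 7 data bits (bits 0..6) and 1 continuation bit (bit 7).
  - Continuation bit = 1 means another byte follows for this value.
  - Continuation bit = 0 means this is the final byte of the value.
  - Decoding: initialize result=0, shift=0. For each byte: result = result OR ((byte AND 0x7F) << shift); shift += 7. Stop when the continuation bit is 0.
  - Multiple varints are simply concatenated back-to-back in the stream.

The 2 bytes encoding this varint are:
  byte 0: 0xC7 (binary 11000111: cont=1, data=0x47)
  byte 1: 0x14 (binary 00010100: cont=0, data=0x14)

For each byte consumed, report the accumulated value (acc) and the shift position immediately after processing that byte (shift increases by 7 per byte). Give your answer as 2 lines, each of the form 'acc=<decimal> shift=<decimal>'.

byte 0=0xC7: payload=0x47=71, contrib = 71<<0 = 71; acc -> 71, shift -> 7
byte 1=0x14: payload=0x14=20, contrib = 20<<7 = 2560; acc -> 2631, shift -> 14

Answer: acc=71 shift=7
acc=2631 shift=14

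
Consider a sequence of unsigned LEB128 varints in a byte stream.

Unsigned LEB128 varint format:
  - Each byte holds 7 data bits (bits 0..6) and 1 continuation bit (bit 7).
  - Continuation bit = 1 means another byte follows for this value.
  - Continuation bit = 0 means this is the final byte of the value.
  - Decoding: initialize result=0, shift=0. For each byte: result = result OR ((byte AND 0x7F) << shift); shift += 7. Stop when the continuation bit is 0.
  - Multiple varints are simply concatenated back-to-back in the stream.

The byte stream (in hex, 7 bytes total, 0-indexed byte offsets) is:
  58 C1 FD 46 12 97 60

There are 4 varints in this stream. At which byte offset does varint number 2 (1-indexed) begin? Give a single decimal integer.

Answer: 1

Derivation:
  byte[0]=0x58 cont=0 payload=0x58=88: acc |= 88<<0 -> acc=88 shift=7 [end]
Varint 1: bytes[0:1] = 58 -> value 88 (1 byte(s))
  byte[1]=0xC1 cont=1 payload=0x41=65: acc |= 65<<0 -> acc=65 shift=7
  byte[2]=0xFD cont=1 payload=0x7D=125: acc |= 125<<7 -> acc=16065 shift=14
  byte[3]=0x46 cont=0 payload=0x46=70: acc |= 70<<14 -> acc=1162945 shift=21 [end]
Varint 2: bytes[1:4] = C1 FD 46 -> value 1162945 (3 byte(s))
  byte[4]=0x12 cont=0 payload=0x12=18: acc |= 18<<0 -> acc=18 shift=7 [end]
Varint 3: bytes[4:5] = 12 -> value 18 (1 byte(s))
  byte[5]=0x97 cont=1 payload=0x17=23: acc |= 23<<0 -> acc=23 shift=7
  byte[6]=0x60 cont=0 payload=0x60=96: acc |= 96<<7 -> acc=12311 shift=14 [end]
Varint 4: bytes[5:7] = 97 60 -> value 12311 (2 byte(s))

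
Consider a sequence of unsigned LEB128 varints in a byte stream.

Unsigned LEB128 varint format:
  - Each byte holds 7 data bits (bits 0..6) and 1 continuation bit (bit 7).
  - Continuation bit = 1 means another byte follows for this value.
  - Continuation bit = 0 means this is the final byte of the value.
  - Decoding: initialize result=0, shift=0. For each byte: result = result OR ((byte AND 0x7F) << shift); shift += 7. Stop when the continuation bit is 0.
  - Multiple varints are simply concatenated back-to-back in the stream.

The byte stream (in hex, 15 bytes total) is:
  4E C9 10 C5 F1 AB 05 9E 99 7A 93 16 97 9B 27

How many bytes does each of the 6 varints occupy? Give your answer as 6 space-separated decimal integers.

  byte[0]=0x4E cont=0 payload=0x4E=78: acc |= 78<<0 -> acc=78 shift=7 [end]
Varint 1: bytes[0:1] = 4E -> value 78 (1 byte(s))
  byte[1]=0xC9 cont=1 payload=0x49=73: acc |= 73<<0 -> acc=73 shift=7
  byte[2]=0x10 cont=0 payload=0x10=16: acc |= 16<<7 -> acc=2121 shift=14 [end]
Varint 2: bytes[1:3] = C9 10 -> value 2121 (2 byte(s))
  byte[3]=0xC5 cont=1 payload=0x45=69: acc |= 69<<0 -> acc=69 shift=7
  byte[4]=0xF1 cont=1 payload=0x71=113: acc |= 113<<7 -> acc=14533 shift=14
  byte[5]=0xAB cont=1 payload=0x2B=43: acc |= 43<<14 -> acc=719045 shift=21
  byte[6]=0x05 cont=0 payload=0x05=5: acc |= 5<<21 -> acc=11204805 shift=28 [end]
Varint 3: bytes[3:7] = C5 F1 AB 05 -> value 11204805 (4 byte(s))
  byte[7]=0x9E cont=1 payload=0x1E=30: acc |= 30<<0 -> acc=30 shift=7
  byte[8]=0x99 cont=1 payload=0x19=25: acc |= 25<<7 -> acc=3230 shift=14
  byte[9]=0x7A cont=0 payload=0x7A=122: acc |= 122<<14 -> acc=2002078 shift=21 [end]
Varint 4: bytes[7:10] = 9E 99 7A -> value 2002078 (3 byte(s))
  byte[10]=0x93 cont=1 payload=0x13=19: acc |= 19<<0 -> acc=19 shift=7
  byte[11]=0x16 cont=0 payload=0x16=22: acc |= 22<<7 -> acc=2835 shift=14 [end]
Varint 5: bytes[10:12] = 93 16 -> value 2835 (2 byte(s))
  byte[12]=0x97 cont=1 payload=0x17=23: acc |= 23<<0 -> acc=23 shift=7
  byte[13]=0x9B cont=1 payload=0x1B=27: acc |= 27<<7 -> acc=3479 shift=14
  byte[14]=0x27 cont=0 payload=0x27=39: acc |= 39<<14 -> acc=642455 shift=21 [end]
Varint 6: bytes[12:15] = 97 9B 27 -> value 642455 (3 byte(s))

Answer: 1 2 4 3 2 3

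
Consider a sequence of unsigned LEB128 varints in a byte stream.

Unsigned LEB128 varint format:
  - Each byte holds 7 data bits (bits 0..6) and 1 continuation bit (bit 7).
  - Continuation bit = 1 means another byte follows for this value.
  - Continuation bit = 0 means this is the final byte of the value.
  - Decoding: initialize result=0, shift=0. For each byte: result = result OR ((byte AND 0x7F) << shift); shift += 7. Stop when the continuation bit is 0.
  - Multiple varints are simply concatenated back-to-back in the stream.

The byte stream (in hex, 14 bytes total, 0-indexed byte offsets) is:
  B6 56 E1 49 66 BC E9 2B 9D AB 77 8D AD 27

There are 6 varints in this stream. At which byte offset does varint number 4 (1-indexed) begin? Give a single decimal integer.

Answer: 5

Derivation:
  byte[0]=0xB6 cont=1 payload=0x36=54: acc |= 54<<0 -> acc=54 shift=7
  byte[1]=0x56 cont=0 payload=0x56=86: acc |= 86<<7 -> acc=11062 shift=14 [end]
Varint 1: bytes[0:2] = B6 56 -> value 11062 (2 byte(s))
  byte[2]=0xE1 cont=1 payload=0x61=97: acc |= 97<<0 -> acc=97 shift=7
  byte[3]=0x49 cont=0 payload=0x49=73: acc |= 73<<7 -> acc=9441 shift=14 [end]
Varint 2: bytes[2:4] = E1 49 -> value 9441 (2 byte(s))
  byte[4]=0x66 cont=0 payload=0x66=102: acc |= 102<<0 -> acc=102 shift=7 [end]
Varint 3: bytes[4:5] = 66 -> value 102 (1 byte(s))
  byte[5]=0xBC cont=1 payload=0x3C=60: acc |= 60<<0 -> acc=60 shift=7
  byte[6]=0xE9 cont=1 payload=0x69=105: acc |= 105<<7 -> acc=13500 shift=14
  byte[7]=0x2B cont=0 payload=0x2B=43: acc |= 43<<14 -> acc=718012 shift=21 [end]
Varint 4: bytes[5:8] = BC E9 2B -> value 718012 (3 byte(s))
  byte[8]=0x9D cont=1 payload=0x1D=29: acc |= 29<<0 -> acc=29 shift=7
  byte[9]=0xAB cont=1 payload=0x2B=43: acc |= 43<<7 -> acc=5533 shift=14
  byte[10]=0x77 cont=0 payload=0x77=119: acc |= 119<<14 -> acc=1955229 shift=21 [end]
Varint 5: bytes[8:11] = 9D AB 77 -> value 1955229 (3 byte(s))
  byte[11]=0x8D cont=1 payload=0x0D=13: acc |= 13<<0 -> acc=13 shift=7
  byte[12]=0xAD cont=1 payload=0x2D=45: acc |= 45<<7 -> acc=5773 shift=14
  byte[13]=0x27 cont=0 payload=0x27=39: acc |= 39<<14 -> acc=644749 shift=21 [end]
Varint 6: bytes[11:14] = 8D AD 27 -> value 644749 (3 byte(s))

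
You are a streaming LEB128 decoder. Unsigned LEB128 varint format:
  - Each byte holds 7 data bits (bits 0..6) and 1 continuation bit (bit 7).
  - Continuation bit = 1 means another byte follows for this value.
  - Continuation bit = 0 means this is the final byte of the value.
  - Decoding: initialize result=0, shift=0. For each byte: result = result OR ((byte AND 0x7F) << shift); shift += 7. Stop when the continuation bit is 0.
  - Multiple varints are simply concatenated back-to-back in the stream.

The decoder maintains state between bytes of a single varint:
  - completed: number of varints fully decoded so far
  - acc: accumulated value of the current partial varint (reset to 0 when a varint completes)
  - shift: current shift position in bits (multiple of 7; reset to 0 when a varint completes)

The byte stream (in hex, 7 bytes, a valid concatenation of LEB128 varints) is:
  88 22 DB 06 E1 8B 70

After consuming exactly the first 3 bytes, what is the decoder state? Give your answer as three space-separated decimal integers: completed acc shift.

Answer: 1 91 7

Derivation:
byte[0]=0x88 cont=1 payload=0x08: acc |= 8<<0 -> completed=0 acc=8 shift=7
byte[1]=0x22 cont=0 payload=0x22: varint #1 complete (value=4360); reset -> completed=1 acc=0 shift=0
byte[2]=0xDB cont=1 payload=0x5B: acc |= 91<<0 -> completed=1 acc=91 shift=7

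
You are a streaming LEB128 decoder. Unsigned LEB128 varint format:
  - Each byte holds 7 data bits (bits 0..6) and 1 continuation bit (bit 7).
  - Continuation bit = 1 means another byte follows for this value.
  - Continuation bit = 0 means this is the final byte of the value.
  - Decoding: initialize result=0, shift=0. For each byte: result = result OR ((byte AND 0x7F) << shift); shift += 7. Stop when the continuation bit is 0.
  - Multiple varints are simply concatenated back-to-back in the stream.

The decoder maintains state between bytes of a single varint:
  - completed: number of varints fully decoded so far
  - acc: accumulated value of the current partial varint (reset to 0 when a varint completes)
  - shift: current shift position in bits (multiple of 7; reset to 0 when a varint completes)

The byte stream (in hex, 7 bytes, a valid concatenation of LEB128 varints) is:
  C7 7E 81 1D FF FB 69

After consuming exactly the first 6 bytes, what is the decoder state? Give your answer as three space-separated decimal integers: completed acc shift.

Answer: 2 15871 14

Derivation:
byte[0]=0xC7 cont=1 payload=0x47: acc |= 71<<0 -> completed=0 acc=71 shift=7
byte[1]=0x7E cont=0 payload=0x7E: varint #1 complete (value=16199); reset -> completed=1 acc=0 shift=0
byte[2]=0x81 cont=1 payload=0x01: acc |= 1<<0 -> completed=1 acc=1 shift=7
byte[3]=0x1D cont=0 payload=0x1D: varint #2 complete (value=3713); reset -> completed=2 acc=0 shift=0
byte[4]=0xFF cont=1 payload=0x7F: acc |= 127<<0 -> completed=2 acc=127 shift=7
byte[5]=0xFB cont=1 payload=0x7B: acc |= 123<<7 -> completed=2 acc=15871 shift=14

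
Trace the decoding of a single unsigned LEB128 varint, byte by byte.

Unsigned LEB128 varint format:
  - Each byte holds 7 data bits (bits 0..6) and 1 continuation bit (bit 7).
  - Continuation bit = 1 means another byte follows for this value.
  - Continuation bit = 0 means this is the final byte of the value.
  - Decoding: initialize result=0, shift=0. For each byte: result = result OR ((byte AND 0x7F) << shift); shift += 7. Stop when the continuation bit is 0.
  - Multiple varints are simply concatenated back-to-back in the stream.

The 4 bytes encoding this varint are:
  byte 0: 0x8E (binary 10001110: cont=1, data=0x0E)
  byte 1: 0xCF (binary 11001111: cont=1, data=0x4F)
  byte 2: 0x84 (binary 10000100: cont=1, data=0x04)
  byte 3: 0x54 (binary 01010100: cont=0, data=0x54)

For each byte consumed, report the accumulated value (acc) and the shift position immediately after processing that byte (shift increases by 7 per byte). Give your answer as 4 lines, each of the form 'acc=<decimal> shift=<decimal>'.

byte 0=0x8E: payload=0x0E=14, contrib = 14<<0 = 14; acc -> 14, shift -> 7
byte 1=0xCF: payload=0x4F=79, contrib = 79<<7 = 10112; acc -> 10126, shift -> 14
byte 2=0x84: payload=0x04=4, contrib = 4<<14 = 65536; acc -> 75662, shift -> 21
byte 3=0x54: payload=0x54=84, contrib = 84<<21 = 176160768; acc -> 176236430, shift -> 28

Answer: acc=14 shift=7
acc=10126 shift=14
acc=75662 shift=21
acc=176236430 shift=28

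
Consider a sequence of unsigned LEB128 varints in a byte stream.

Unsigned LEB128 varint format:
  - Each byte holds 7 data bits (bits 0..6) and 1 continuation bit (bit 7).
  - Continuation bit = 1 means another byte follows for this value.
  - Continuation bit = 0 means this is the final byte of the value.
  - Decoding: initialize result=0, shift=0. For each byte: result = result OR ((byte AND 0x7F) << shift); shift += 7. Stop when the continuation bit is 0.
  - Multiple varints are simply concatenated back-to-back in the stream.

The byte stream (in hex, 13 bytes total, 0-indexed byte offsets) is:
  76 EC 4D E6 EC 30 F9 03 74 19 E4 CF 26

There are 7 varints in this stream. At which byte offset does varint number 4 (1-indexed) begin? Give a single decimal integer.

  byte[0]=0x76 cont=0 payload=0x76=118: acc |= 118<<0 -> acc=118 shift=7 [end]
Varint 1: bytes[0:1] = 76 -> value 118 (1 byte(s))
  byte[1]=0xEC cont=1 payload=0x6C=108: acc |= 108<<0 -> acc=108 shift=7
  byte[2]=0x4D cont=0 payload=0x4D=77: acc |= 77<<7 -> acc=9964 shift=14 [end]
Varint 2: bytes[1:3] = EC 4D -> value 9964 (2 byte(s))
  byte[3]=0xE6 cont=1 payload=0x66=102: acc |= 102<<0 -> acc=102 shift=7
  byte[4]=0xEC cont=1 payload=0x6C=108: acc |= 108<<7 -> acc=13926 shift=14
  byte[5]=0x30 cont=0 payload=0x30=48: acc |= 48<<14 -> acc=800358 shift=21 [end]
Varint 3: bytes[3:6] = E6 EC 30 -> value 800358 (3 byte(s))
  byte[6]=0xF9 cont=1 payload=0x79=121: acc |= 121<<0 -> acc=121 shift=7
  byte[7]=0x03 cont=0 payload=0x03=3: acc |= 3<<7 -> acc=505 shift=14 [end]
Varint 4: bytes[6:8] = F9 03 -> value 505 (2 byte(s))
  byte[8]=0x74 cont=0 payload=0x74=116: acc |= 116<<0 -> acc=116 shift=7 [end]
Varint 5: bytes[8:9] = 74 -> value 116 (1 byte(s))
  byte[9]=0x19 cont=0 payload=0x19=25: acc |= 25<<0 -> acc=25 shift=7 [end]
Varint 6: bytes[9:10] = 19 -> value 25 (1 byte(s))
  byte[10]=0xE4 cont=1 payload=0x64=100: acc |= 100<<0 -> acc=100 shift=7
  byte[11]=0xCF cont=1 payload=0x4F=79: acc |= 79<<7 -> acc=10212 shift=14
  byte[12]=0x26 cont=0 payload=0x26=38: acc |= 38<<14 -> acc=632804 shift=21 [end]
Varint 7: bytes[10:13] = E4 CF 26 -> value 632804 (3 byte(s))

Answer: 6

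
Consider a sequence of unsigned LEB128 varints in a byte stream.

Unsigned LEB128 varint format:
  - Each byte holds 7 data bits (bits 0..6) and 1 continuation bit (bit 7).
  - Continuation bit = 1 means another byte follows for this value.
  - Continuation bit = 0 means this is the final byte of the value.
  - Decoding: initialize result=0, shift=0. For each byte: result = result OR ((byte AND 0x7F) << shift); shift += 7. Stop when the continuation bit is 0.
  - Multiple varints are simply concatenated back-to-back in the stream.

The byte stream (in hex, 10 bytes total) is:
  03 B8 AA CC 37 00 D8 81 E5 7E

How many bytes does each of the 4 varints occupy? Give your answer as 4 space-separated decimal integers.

  byte[0]=0x03 cont=0 payload=0x03=3: acc |= 3<<0 -> acc=3 shift=7 [end]
Varint 1: bytes[0:1] = 03 -> value 3 (1 byte(s))
  byte[1]=0xB8 cont=1 payload=0x38=56: acc |= 56<<0 -> acc=56 shift=7
  byte[2]=0xAA cont=1 payload=0x2A=42: acc |= 42<<7 -> acc=5432 shift=14
  byte[3]=0xCC cont=1 payload=0x4C=76: acc |= 76<<14 -> acc=1250616 shift=21
  byte[4]=0x37 cont=0 payload=0x37=55: acc |= 55<<21 -> acc=116593976 shift=28 [end]
Varint 2: bytes[1:5] = B8 AA CC 37 -> value 116593976 (4 byte(s))
  byte[5]=0x00 cont=0 payload=0x00=0: acc |= 0<<0 -> acc=0 shift=7 [end]
Varint 3: bytes[5:6] = 00 -> value 0 (1 byte(s))
  byte[6]=0xD8 cont=1 payload=0x58=88: acc |= 88<<0 -> acc=88 shift=7
  byte[7]=0x81 cont=1 payload=0x01=1: acc |= 1<<7 -> acc=216 shift=14
  byte[8]=0xE5 cont=1 payload=0x65=101: acc |= 101<<14 -> acc=1655000 shift=21
  byte[9]=0x7E cont=0 payload=0x7E=126: acc |= 126<<21 -> acc=265896152 shift=28 [end]
Varint 4: bytes[6:10] = D8 81 E5 7E -> value 265896152 (4 byte(s))

Answer: 1 4 1 4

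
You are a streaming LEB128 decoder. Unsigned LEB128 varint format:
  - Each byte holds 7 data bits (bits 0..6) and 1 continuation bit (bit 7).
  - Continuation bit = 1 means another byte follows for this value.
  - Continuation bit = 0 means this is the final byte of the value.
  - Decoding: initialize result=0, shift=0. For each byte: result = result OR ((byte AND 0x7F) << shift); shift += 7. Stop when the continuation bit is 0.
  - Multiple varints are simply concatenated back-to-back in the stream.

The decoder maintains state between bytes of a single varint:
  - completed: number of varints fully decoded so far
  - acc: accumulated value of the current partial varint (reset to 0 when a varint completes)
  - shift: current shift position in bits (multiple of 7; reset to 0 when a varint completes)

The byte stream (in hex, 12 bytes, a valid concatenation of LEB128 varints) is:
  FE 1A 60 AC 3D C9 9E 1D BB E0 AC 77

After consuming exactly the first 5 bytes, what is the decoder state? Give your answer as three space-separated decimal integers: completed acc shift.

Answer: 3 0 0

Derivation:
byte[0]=0xFE cont=1 payload=0x7E: acc |= 126<<0 -> completed=0 acc=126 shift=7
byte[1]=0x1A cont=0 payload=0x1A: varint #1 complete (value=3454); reset -> completed=1 acc=0 shift=0
byte[2]=0x60 cont=0 payload=0x60: varint #2 complete (value=96); reset -> completed=2 acc=0 shift=0
byte[3]=0xAC cont=1 payload=0x2C: acc |= 44<<0 -> completed=2 acc=44 shift=7
byte[4]=0x3D cont=0 payload=0x3D: varint #3 complete (value=7852); reset -> completed=3 acc=0 shift=0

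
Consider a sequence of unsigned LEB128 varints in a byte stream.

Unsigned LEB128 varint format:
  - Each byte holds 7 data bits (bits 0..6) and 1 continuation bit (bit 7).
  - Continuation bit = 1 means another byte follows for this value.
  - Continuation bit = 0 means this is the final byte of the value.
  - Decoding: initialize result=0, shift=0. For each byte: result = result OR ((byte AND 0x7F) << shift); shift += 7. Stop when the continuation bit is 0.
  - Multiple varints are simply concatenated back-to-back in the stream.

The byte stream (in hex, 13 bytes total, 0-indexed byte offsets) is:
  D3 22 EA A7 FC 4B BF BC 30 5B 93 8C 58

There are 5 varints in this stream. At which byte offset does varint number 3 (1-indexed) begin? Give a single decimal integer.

Answer: 6

Derivation:
  byte[0]=0xD3 cont=1 payload=0x53=83: acc |= 83<<0 -> acc=83 shift=7
  byte[1]=0x22 cont=0 payload=0x22=34: acc |= 34<<7 -> acc=4435 shift=14 [end]
Varint 1: bytes[0:2] = D3 22 -> value 4435 (2 byte(s))
  byte[2]=0xEA cont=1 payload=0x6A=106: acc |= 106<<0 -> acc=106 shift=7
  byte[3]=0xA7 cont=1 payload=0x27=39: acc |= 39<<7 -> acc=5098 shift=14
  byte[4]=0xFC cont=1 payload=0x7C=124: acc |= 124<<14 -> acc=2036714 shift=21
  byte[5]=0x4B cont=0 payload=0x4B=75: acc |= 75<<21 -> acc=159323114 shift=28 [end]
Varint 2: bytes[2:6] = EA A7 FC 4B -> value 159323114 (4 byte(s))
  byte[6]=0xBF cont=1 payload=0x3F=63: acc |= 63<<0 -> acc=63 shift=7
  byte[7]=0xBC cont=1 payload=0x3C=60: acc |= 60<<7 -> acc=7743 shift=14
  byte[8]=0x30 cont=0 payload=0x30=48: acc |= 48<<14 -> acc=794175 shift=21 [end]
Varint 3: bytes[6:9] = BF BC 30 -> value 794175 (3 byte(s))
  byte[9]=0x5B cont=0 payload=0x5B=91: acc |= 91<<0 -> acc=91 shift=7 [end]
Varint 4: bytes[9:10] = 5B -> value 91 (1 byte(s))
  byte[10]=0x93 cont=1 payload=0x13=19: acc |= 19<<0 -> acc=19 shift=7
  byte[11]=0x8C cont=1 payload=0x0C=12: acc |= 12<<7 -> acc=1555 shift=14
  byte[12]=0x58 cont=0 payload=0x58=88: acc |= 88<<14 -> acc=1443347 shift=21 [end]
Varint 5: bytes[10:13] = 93 8C 58 -> value 1443347 (3 byte(s))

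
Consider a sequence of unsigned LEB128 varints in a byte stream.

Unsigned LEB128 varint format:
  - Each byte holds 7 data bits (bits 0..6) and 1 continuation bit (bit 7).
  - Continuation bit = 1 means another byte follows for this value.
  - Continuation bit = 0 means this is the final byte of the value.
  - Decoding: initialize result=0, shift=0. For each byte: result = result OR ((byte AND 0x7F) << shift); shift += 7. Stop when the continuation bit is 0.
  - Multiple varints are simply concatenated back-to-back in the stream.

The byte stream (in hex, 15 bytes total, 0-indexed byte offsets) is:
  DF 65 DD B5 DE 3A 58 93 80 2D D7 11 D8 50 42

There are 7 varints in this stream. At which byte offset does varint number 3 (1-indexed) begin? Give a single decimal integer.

Answer: 6

Derivation:
  byte[0]=0xDF cont=1 payload=0x5F=95: acc |= 95<<0 -> acc=95 shift=7
  byte[1]=0x65 cont=0 payload=0x65=101: acc |= 101<<7 -> acc=13023 shift=14 [end]
Varint 1: bytes[0:2] = DF 65 -> value 13023 (2 byte(s))
  byte[2]=0xDD cont=1 payload=0x5D=93: acc |= 93<<0 -> acc=93 shift=7
  byte[3]=0xB5 cont=1 payload=0x35=53: acc |= 53<<7 -> acc=6877 shift=14
  byte[4]=0xDE cont=1 payload=0x5E=94: acc |= 94<<14 -> acc=1546973 shift=21
  byte[5]=0x3A cont=0 payload=0x3A=58: acc |= 58<<21 -> acc=123181789 shift=28 [end]
Varint 2: bytes[2:6] = DD B5 DE 3A -> value 123181789 (4 byte(s))
  byte[6]=0x58 cont=0 payload=0x58=88: acc |= 88<<0 -> acc=88 shift=7 [end]
Varint 3: bytes[6:7] = 58 -> value 88 (1 byte(s))
  byte[7]=0x93 cont=1 payload=0x13=19: acc |= 19<<0 -> acc=19 shift=7
  byte[8]=0x80 cont=1 payload=0x00=0: acc |= 0<<7 -> acc=19 shift=14
  byte[9]=0x2D cont=0 payload=0x2D=45: acc |= 45<<14 -> acc=737299 shift=21 [end]
Varint 4: bytes[7:10] = 93 80 2D -> value 737299 (3 byte(s))
  byte[10]=0xD7 cont=1 payload=0x57=87: acc |= 87<<0 -> acc=87 shift=7
  byte[11]=0x11 cont=0 payload=0x11=17: acc |= 17<<7 -> acc=2263 shift=14 [end]
Varint 5: bytes[10:12] = D7 11 -> value 2263 (2 byte(s))
  byte[12]=0xD8 cont=1 payload=0x58=88: acc |= 88<<0 -> acc=88 shift=7
  byte[13]=0x50 cont=0 payload=0x50=80: acc |= 80<<7 -> acc=10328 shift=14 [end]
Varint 6: bytes[12:14] = D8 50 -> value 10328 (2 byte(s))
  byte[14]=0x42 cont=0 payload=0x42=66: acc |= 66<<0 -> acc=66 shift=7 [end]
Varint 7: bytes[14:15] = 42 -> value 66 (1 byte(s))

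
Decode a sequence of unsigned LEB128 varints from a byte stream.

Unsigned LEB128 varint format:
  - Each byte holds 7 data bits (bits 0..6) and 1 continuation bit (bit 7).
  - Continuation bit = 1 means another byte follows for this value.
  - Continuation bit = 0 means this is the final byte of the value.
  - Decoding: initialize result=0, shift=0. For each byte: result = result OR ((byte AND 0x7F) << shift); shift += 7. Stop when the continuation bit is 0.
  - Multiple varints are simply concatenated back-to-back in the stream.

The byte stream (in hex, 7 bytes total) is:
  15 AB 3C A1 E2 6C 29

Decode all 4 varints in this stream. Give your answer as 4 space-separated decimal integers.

Answer: 21 7723 1782049 41

Derivation:
  byte[0]=0x15 cont=0 payload=0x15=21: acc |= 21<<0 -> acc=21 shift=7 [end]
Varint 1: bytes[0:1] = 15 -> value 21 (1 byte(s))
  byte[1]=0xAB cont=1 payload=0x2B=43: acc |= 43<<0 -> acc=43 shift=7
  byte[2]=0x3C cont=0 payload=0x3C=60: acc |= 60<<7 -> acc=7723 shift=14 [end]
Varint 2: bytes[1:3] = AB 3C -> value 7723 (2 byte(s))
  byte[3]=0xA1 cont=1 payload=0x21=33: acc |= 33<<0 -> acc=33 shift=7
  byte[4]=0xE2 cont=1 payload=0x62=98: acc |= 98<<7 -> acc=12577 shift=14
  byte[5]=0x6C cont=0 payload=0x6C=108: acc |= 108<<14 -> acc=1782049 shift=21 [end]
Varint 3: bytes[3:6] = A1 E2 6C -> value 1782049 (3 byte(s))
  byte[6]=0x29 cont=0 payload=0x29=41: acc |= 41<<0 -> acc=41 shift=7 [end]
Varint 4: bytes[6:7] = 29 -> value 41 (1 byte(s))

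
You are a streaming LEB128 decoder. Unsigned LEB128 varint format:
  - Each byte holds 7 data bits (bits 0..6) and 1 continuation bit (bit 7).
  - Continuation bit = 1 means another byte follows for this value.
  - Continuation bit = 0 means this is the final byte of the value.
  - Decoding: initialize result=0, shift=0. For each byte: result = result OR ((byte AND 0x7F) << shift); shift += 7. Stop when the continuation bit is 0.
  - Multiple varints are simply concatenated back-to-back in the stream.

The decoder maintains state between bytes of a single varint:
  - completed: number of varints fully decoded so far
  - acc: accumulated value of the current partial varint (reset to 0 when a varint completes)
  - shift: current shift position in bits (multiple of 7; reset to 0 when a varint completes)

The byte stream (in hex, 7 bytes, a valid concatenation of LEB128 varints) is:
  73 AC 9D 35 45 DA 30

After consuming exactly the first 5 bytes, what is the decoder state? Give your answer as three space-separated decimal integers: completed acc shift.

Answer: 3 0 0

Derivation:
byte[0]=0x73 cont=0 payload=0x73: varint #1 complete (value=115); reset -> completed=1 acc=0 shift=0
byte[1]=0xAC cont=1 payload=0x2C: acc |= 44<<0 -> completed=1 acc=44 shift=7
byte[2]=0x9D cont=1 payload=0x1D: acc |= 29<<7 -> completed=1 acc=3756 shift=14
byte[3]=0x35 cont=0 payload=0x35: varint #2 complete (value=872108); reset -> completed=2 acc=0 shift=0
byte[4]=0x45 cont=0 payload=0x45: varint #3 complete (value=69); reset -> completed=3 acc=0 shift=0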